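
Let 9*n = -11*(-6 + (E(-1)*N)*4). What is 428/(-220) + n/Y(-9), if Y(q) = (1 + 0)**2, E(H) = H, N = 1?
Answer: 5087/495 ≈ 10.277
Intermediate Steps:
Y(q) = 1 (Y(q) = 1**2 = 1)
n = 110/9 (n = (-11*(-6 - 1*1*4))/9 = (-11*(-6 - 1*4))/9 = (-11*(-6 - 4))/9 = (-11*(-10))/9 = (1/9)*110 = 110/9 ≈ 12.222)
428/(-220) + n/Y(-9) = 428/(-220) + (110/9)/1 = 428*(-1/220) + (110/9)*1 = -107/55 + 110/9 = 5087/495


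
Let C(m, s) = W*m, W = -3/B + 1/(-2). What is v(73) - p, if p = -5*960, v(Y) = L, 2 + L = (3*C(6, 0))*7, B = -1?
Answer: 5113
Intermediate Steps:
W = 5/2 (W = -3/(-1) + 1/(-2) = -3*(-1) + 1*(-½) = 3 - ½ = 5/2 ≈ 2.5000)
C(m, s) = 5*m/2
L = 313 (L = -2 + (3*((5/2)*6))*7 = -2 + (3*15)*7 = -2 + 45*7 = -2 + 315 = 313)
v(Y) = 313
p = -4800
v(73) - p = 313 - 1*(-4800) = 313 + 4800 = 5113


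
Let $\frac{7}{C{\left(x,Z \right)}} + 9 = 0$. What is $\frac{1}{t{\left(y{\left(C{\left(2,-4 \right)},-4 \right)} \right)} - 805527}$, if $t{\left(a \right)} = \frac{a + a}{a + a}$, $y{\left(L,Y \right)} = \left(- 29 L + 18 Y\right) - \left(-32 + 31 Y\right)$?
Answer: $- \frac{1}{805526} \approx -1.2414 \cdot 10^{-6}$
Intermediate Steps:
$C{\left(x,Z \right)} = - \frac{7}{9}$ ($C{\left(x,Z \right)} = \frac{7}{-9 + 0} = \frac{7}{-9} = 7 \left(- \frac{1}{9}\right) = - \frac{7}{9}$)
$y{\left(L,Y \right)} = 32 - 29 L - 13 Y$ ($y{\left(L,Y \right)} = \left(- 29 L + 18 Y\right) - \left(-32 + 31 Y\right) = 32 - 29 L - 13 Y$)
$t{\left(a \right)} = 1$ ($t{\left(a \right)} = \frac{2 a}{2 a} = 2 a \frac{1}{2 a} = 1$)
$\frac{1}{t{\left(y{\left(C{\left(2,-4 \right)},-4 \right)} \right)} - 805527} = \frac{1}{1 - 805527} = \frac{1}{-805526} = - \frac{1}{805526}$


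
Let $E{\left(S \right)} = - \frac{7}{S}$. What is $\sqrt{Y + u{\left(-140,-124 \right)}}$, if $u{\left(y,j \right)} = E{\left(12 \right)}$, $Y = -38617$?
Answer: $\frac{i \sqrt{1390233}}{6} \approx 196.51 i$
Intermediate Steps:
$u{\left(y,j \right)} = - \frac{7}{12}$
$\sqrt{Y + u{\left(-140,-124 \right)}} = \sqrt{-38617 - \frac{7}{12}} = \sqrt{- \frac{463411}{12}} = \frac{i \sqrt{1390233}}{6}$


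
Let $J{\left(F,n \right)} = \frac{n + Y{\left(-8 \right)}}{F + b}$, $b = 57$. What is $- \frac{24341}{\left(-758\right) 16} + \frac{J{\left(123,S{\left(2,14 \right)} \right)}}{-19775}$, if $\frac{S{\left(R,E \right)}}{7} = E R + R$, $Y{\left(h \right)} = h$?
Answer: $\frac{21659834911}{10792404000} \approx 2.007$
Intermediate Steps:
$S{\left(R,E \right)} = 7 R + 7 E R$ ($S{\left(R,E \right)} = 7 \left(E R + R\right) = 7 \left(R + E R\right) = 7 R + 7 E R$)
$J{\left(F,n \right)} = \frac{-8 + n}{57 + F}$ ($J{\left(F,n \right)} = \frac{n - 8}{F + 57} = \frac{-8 + n}{57 + F}$)
$- \frac{24341}{\left(-758\right) 16} + \frac{J{\left(123,S{\left(2,14 \right)} \right)}}{-19775} = - \frac{24341}{\left(-758\right) 16} + \frac{\frac{1}{57 + 123} \left(-8 + 7 \cdot 2 \left(1 + 14\right)\right)}{-19775} = - \frac{24341}{-12128} + \frac{-8 + 7 \cdot 2 \cdot 15}{180} \left(- \frac{1}{19775}\right) = \left(-24341\right) \left(- \frac{1}{12128}\right) + \frac{-8 + 210}{180} \left(- \frac{1}{19775}\right) = \frac{24341}{12128} + \frac{1}{180} \cdot 202 \left(- \frac{1}{19775}\right) = \frac{24341}{12128} + \frac{101}{90} \left(- \frac{1}{19775}\right) = \frac{24341}{12128} - \frac{101}{1779750} = \frac{21659834911}{10792404000}$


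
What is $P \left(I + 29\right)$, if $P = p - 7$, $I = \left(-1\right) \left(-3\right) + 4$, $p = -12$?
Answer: $-684$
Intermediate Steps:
$I = 7$ ($I = 3 + 4 = 7$)
$P = -19$ ($P = -12 - 7 = -19$)
$P \left(I + 29\right) = - 19 \left(7 + 29\right) = \left(-19\right) 36 = -684$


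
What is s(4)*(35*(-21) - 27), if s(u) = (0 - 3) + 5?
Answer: -1524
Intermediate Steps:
s(u) = 2 (s(u) = -3 + 5 = 2)
s(4)*(35*(-21) - 27) = 2*(35*(-21) - 27) = 2*(-735 - 27) = 2*(-762) = -1524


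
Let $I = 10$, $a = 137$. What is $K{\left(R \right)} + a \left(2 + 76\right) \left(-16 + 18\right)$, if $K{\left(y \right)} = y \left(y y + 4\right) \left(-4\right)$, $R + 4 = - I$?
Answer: $32572$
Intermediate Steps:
$R = -14$ ($R = -4 - 10 = -14$)
$K{\left(y \right)} = - 4 y \left(4 + y^{2}\right)$ ($K{\left(y \right)} = y \left(y^{2} + 4\right) \left(-4\right) = y \left(4 + y^{2}\right) \left(-4\right) = - 4 y \left(4 + y^{2}\right)$)
$K{\left(R \right)} + a \left(2 + 76\right) \left(-16 + 18\right) = \left(-4\right) \left(-14\right) \left(4 + \left(-14\right)^{2}\right) + 137 \left(2 + 76\right) \left(-16 + 18\right) = \left(-4\right) \left(-14\right) \left(4 + 196\right) + 137 \cdot 78 \cdot 2 = \left(-4\right) \left(-14\right) 200 + 137 \cdot 156 = 11200 + 21372 = 32572$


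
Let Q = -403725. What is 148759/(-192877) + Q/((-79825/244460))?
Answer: 761436363734093/615856261 ≈ 1.2364e+6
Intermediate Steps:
148759/(-192877) + Q/((-79825/244460)) = 148759/(-192877) - 403725/((-79825/244460)) = 148759*(-1/192877) - 403725/((-79825*1/244460)) = -148759/192877 - 403725/(-15965/48892) = -148759/192877 - 403725*(-48892/15965) = -148759/192877 + 3947784540/3193 = 761436363734093/615856261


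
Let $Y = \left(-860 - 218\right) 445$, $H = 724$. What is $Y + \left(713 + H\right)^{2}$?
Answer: $1585259$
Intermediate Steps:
$Y = -479710$ ($Y = \left(-1078\right) 445 = -479710$)
$Y + \left(713 + H\right)^{2} = -479710 + \left(713 + 724\right)^{2} = -479710 + 1437^{2} = -479710 + 2064969 = 1585259$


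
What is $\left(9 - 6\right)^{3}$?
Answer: $27$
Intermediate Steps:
$\left(9 - 6\right)^{3} = 3^{3} = 27$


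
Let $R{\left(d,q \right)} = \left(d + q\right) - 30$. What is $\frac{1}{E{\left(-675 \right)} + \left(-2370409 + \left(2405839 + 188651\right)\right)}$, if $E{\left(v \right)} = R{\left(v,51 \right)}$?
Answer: $\frac{1}{223427} \approx 4.4757 \cdot 10^{-6}$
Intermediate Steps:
$R{\left(d,q \right)} = -30 + d + q$
$E{\left(v \right)} = 21 + v$ ($E{\left(v \right)} = -30 + v + 51 = 21 + v$)
$\frac{1}{E{\left(-675 \right)} + \left(-2370409 + \left(2405839 + 188651\right)\right)} = \frac{1}{\left(21 - 675\right) + \left(-2370409 + \left(2405839 + 188651\right)\right)} = \frac{1}{-654 + \left(-2370409 + 2594490\right)} = \frac{1}{-654 + 224081} = \frac{1}{223427}$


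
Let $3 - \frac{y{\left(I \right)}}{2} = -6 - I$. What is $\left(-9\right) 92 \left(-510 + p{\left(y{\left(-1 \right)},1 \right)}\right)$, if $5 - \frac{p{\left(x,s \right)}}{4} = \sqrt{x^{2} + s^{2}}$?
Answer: $405720 + 3312 \sqrt{257} \approx 4.5882 \cdot 10^{5}$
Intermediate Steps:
$y{\left(I \right)} = 18 + 2 I$ ($y{\left(I \right)} = 6 - 2 \left(-6 - I\right) = 6 + \left(12 + 2 I\right) = 18 + 2 I$)
$p{\left(x,s \right)} = 20 - 4 \sqrt{s^{2} + x^{2}}$ ($p{\left(x,s \right)} = 20 - 4 \sqrt{x^{2} + s^{2}} = 20 - 4 \sqrt{s^{2} + x^{2}}$)
$\left(-9\right) 92 \left(-510 + p{\left(y{\left(-1 \right)},1 \right)}\right) = \left(-9\right) 92 \left(-510 + \left(20 - 4 \sqrt{1^{2} + \left(18 + 2 \left(-1\right)\right)^{2}}\right)\right) = - 828 \left(-510 + \left(20 - 4 \sqrt{1 + \left(18 - 2\right)^{2}}\right)\right) = - 828 \left(-510 + \left(20 - 4 \sqrt{1 + 16^{2}}\right)\right) = - 828 \left(-510 + \left(20 - 4 \sqrt{1 + 256}\right)\right) = - 828 \left(-510 + \left(20 - 4 \sqrt{257}\right)\right) = - 828 \left(-490 - 4 \sqrt{257}\right) = 405720 + 3312 \sqrt{257}$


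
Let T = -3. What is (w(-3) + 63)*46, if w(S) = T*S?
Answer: 3312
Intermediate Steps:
w(S) = -3*S
(w(-3) + 63)*46 = (-3*(-3) + 63)*46 = (9 + 63)*46 = 72*46 = 3312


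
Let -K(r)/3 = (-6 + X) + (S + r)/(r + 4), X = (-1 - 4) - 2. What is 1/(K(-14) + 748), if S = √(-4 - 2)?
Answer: 39140/30638819 - 15*I*√6/30638819 ≈ 0.0012775 - 1.1992e-6*I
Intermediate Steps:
S = I*√6 (S = √(-6) = I*√6 ≈ 2.4495*I)
X = -7 (X = -5 - 2 = -7)
K(r) = 39 - 3*(r + I*√6)/(4 + r) (K(r) = -3*((-6 - 7) + (I*√6 + r)/(r + 4)) = -3*(-13 + (r + I*√6)/(4 + r)) = 39 - 3*(r + I*√6)/(4 + r))
1/(K(-14) + 748) = 1/(3*(52 + 12*(-14) - I*√6)/(4 - 14) + 748) = 1/(3*(52 - 168 - I*√6)/(-10) + 748) = 1/(3*(-⅒)*(-116 - I*√6) + 748) = 1/((174/5 + 3*I*√6/10) + 748) = 1/(3914/5 + 3*I*√6/10)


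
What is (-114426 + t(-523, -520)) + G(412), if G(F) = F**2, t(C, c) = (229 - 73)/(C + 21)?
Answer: 13884740/251 ≈ 55318.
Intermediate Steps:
t(C, c) = 156/(21 + C)
(-114426 + t(-523, -520)) + G(412) = (-114426 + 156/(21 - 523)) + 412**2 = (-114426 + 156/(-502)) + 169744 = (-114426 + 156*(-1/502)) + 169744 = (-114426 - 78/251) + 169744 = -28721004/251 + 169744 = 13884740/251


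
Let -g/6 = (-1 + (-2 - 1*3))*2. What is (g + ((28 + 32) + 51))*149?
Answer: 27267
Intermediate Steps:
g = 72 (g = -6*(-1 + (-2 - 1*3))*2 = -6*(-1 + (-2 - 3))*2 = -6*(-1 - 5)*2 = -(-36)*2 = -6*(-12) = 72)
(g + ((28 + 32) + 51))*149 = (72 + ((28 + 32) + 51))*149 = (72 + (60 + 51))*149 = (72 + 111)*149 = 183*149 = 27267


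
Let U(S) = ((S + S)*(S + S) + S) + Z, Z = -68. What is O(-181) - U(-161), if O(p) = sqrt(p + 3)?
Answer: -103455 + I*sqrt(178) ≈ -1.0346e+5 + 13.342*I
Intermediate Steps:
U(S) = -68 + S + 4*S**2 (U(S) = ((S + S)*(S + S) + S) - 68 = ((2*S)*(2*S) + S) - 68 = (4*S**2 + S) - 68 = (S + 4*S**2) - 68 = -68 + S + 4*S**2)
O(p) = sqrt(3 + p)
O(-181) - U(-161) = sqrt(3 - 181) - (-68 - 161 + 4*(-161)**2) = sqrt(-178) - (-68 - 161 + 4*25921) = I*sqrt(178) - (-68 - 161 + 103684) = I*sqrt(178) - 1*103455 = I*sqrt(178) - 103455 = -103455 + I*sqrt(178)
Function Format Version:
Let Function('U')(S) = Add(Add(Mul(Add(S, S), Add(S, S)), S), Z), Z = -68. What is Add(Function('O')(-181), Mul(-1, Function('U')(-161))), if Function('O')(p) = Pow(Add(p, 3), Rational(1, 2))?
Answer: Add(-103455, Mul(I, Pow(178, Rational(1, 2)))) ≈ Add(-1.0346e+5, Mul(13.342, I))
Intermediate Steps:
Function('U')(S) = Add(-68, S, Mul(4, Pow(S, 2))) (Function('U')(S) = Add(Add(Mul(Add(S, S), Add(S, S)), S), -68) = Add(Add(Mul(Mul(2, S), Mul(2, S)), S), -68) = Add(Add(Mul(4, Pow(S, 2)), S), -68) = Add(Add(S, Mul(4, Pow(S, 2))), -68) = Add(-68, S, Mul(4, Pow(S, 2))))
Function('O')(p) = Pow(Add(3, p), Rational(1, 2))
Add(Function('O')(-181), Mul(-1, Function('U')(-161))) = Add(Pow(Add(3, -181), Rational(1, 2)), Mul(-1, Add(-68, -161, Mul(4, Pow(-161, 2))))) = Add(Pow(-178, Rational(1, 2)), Mul(-1, Add(-68, -161, Mul(4, 25921)))) = Add(Mul(I, Pow(178, Rational(1, 2))), Mul(-1, Add(-68, -161, 103684))) = Add(Mul(I, Pow(178, Rational(1, 2))), Mul(-1, 103455)) = Add(Mul(I, Pow(178, Rational(1, 2))), -103455) = Add(-103455, Mul(I, Pow(178, Rational(1, 2))))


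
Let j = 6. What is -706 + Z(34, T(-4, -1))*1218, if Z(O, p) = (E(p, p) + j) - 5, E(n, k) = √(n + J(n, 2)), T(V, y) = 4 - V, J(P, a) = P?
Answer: 5384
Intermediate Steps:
E(n, k) = √2*√n (E(n, k) = √(n + n) = √(2*n) = √2*√n)
Z(O, p) = 1 + √2*√p (Z(O, p) = (√2*√p + 6) - 5 = (6 + √2*√p) - 5 = 1 + √2*√p)
-706 + Z(34, T(-4, -1))*1218 = -706 + (1 + √2*√(4 - 1*(-4)))*1218 = -706 + (1 + √2*√(4 + 4))*1218 = -706 + (1 + √2*√8)*1218 = -706 + (1 + √2*(2*√2))*1218 = -706 + (1 + 4)*1218 = -706 + 5*1218 = -706 + 6090 = 5384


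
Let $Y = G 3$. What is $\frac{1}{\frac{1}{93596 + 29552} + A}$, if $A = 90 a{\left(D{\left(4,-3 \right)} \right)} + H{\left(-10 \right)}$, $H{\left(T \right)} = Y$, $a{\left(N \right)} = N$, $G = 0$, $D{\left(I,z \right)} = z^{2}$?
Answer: $\frac{123148}{99749881} \approx 0.0012346$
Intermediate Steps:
$Y = 0$ ($Y = 0 \cdot 3 = 0$)
$H{\left(T \right)} = 0$
$A = 810$ ($A = 90 \left(-3\right)^{2} + 0 = 90 \cdot 9 + 0 = 810 + 0 = 810$)
$\frac{1}{\frac{1}{93596 + 29552} + A} = \frac{1}{\frac{1}{93596 + 29552} + 810} = \frac{1}{\frac{1}{123148} + 810} = \frac{1}{\frac{99749881}{123148}} = \frac{123148}{99749881}$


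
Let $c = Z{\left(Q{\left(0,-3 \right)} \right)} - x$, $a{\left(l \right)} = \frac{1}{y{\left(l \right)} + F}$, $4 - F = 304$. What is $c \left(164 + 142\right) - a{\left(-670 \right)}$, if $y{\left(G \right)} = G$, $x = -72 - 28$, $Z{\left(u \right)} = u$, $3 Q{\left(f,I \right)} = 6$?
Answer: $\frac{30275641}{970} \approx 31212.0$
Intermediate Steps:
$F = -300$ ($F = 4 - 304 = -300$)
$Q{\left(f,I \right)} = 2$ ($Q{\left(f,I \right)} = \frac{1}{3} \cdot 6 = 2$)
$x = -100$
$a{\left(l \right)} = \frac{1}{-300 + l}$ ($a{\left(l \right)} = \frac{1}{l - 300} = \frac{1}{-300 + l}$)
$c = 102$ ($c = 2 - -100 = 2 + 100 = 102$)
$c \left(164 + 142\right) - a{\left(-670 \right)} = 102 \left(164 + 142\right) - \frac{1}{-300 - 670} = 102 \cdot 306 - \frac{1}{-970} = 31212 - - \frac{1}{970} = 31212 + \frac{1}{970} = \frac{30275641}{970}$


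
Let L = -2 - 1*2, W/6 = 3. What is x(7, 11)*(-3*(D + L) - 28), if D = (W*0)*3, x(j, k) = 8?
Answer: -128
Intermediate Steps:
W = 18 (W = 6*3 = 18)
D = 0 (D = (18*0)*3 = 0*3 = 0)
L = -4 (L = -2 - 2 = -4)
x(7, 11)*(-3*(D + L) - 28) = 8*(-3*(0 - 4) - 28) = 8*(-3*(-4) - 28) = 8*(12 - 28) = 8*(-16) = -128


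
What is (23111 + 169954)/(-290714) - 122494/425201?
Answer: -117702151781/123611883514 ≈ -0.95219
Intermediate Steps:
(23111 + 169954)/(-290714) - 122494/425201 = 193065*(-1/290714) - 122494*1/425201 = -193065/290714 - 122494/425201 = -117702151781/123611883514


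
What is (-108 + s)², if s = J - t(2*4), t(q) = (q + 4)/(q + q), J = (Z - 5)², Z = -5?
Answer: 1225/16 ≈ 76.563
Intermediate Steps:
J = 100 (J = (-5 - 5)² = (-10)² = 100)
t(q) = (4 + q)/(2*q) (t(q) = (4 + q)/((2*q)) = (4 + q)*(1/(2*q)) = (4 + q)/(2*q))
s = 397/4 (s = 100 - (4 + 2*4)/(2*(2*4)) = 100 - (4 + 8)/(2*8) = 100 - 12/(2*8) = 100 - 1*¾ = 100 - ¾ = 397/4 ≈ 99.250)
(-108 + s)² = (-108 + 397/4)² = (-35/4)² = 1225/16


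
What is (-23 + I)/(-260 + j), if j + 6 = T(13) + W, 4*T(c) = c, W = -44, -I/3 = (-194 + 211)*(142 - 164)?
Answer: -4396/1227 ≈ -3.5827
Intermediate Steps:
I = 1122 (I = -3*(-194 + 211)*(142 - 164) = -51*(-22) = -3*(-374) = 1122)
T(c) = c/4
j = -187/4 (j = -6 + ((¼)*13 - 44) = -6 + (13/4 - 44) = -6 - 163/4 = -187/4 ≈ -46.750)
(-23 + I)/(-260 + j) = (-23 + 1122)/(-260 - 187/4) = 1099/(-1227/4) = 1099*(-4/1227) = -4396/1227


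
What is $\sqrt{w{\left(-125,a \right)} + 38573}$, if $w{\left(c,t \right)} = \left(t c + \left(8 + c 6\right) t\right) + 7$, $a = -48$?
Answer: $2 \sqrt{20049} \approx 283.19$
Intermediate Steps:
$w{\left(c,t \right)} = 7 + c t + t \left(8 + 6 c\right)$ ($w{\left(c,t \right)} = \left(c t + \left(8 + 6 c\right) t\right) + 7 = \left(c t + t \left(8 + 6 c\right)\right) + 7 = 7 + c t + t \left(8 + 6 c\right)$)
$\sqrt{w{\left(-125,a \right)} + 38573} = \sqrt{\left(7 + 8 \left(-48\right) + 7 \left(-125\right) \left(-48\right)\right) + 38573} = \sqrt{\left(7 - 384 + 42000\right) + 38573} = \sqrt{41623 + 38573} = \sqrt{80196} = 2 \sqrt{20049}$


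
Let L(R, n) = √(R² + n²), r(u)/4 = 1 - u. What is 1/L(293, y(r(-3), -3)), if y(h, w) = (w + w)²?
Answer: √87145/87145 ≈ 0.0033875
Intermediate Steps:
r(u) = 4 - 4*u (r(u) = 4*(1 - u) = 4 - 4*u)
y(h, w) = 4*w² (y(h, w) = (2*w)² = 4*w²)
1/L(293, y(r(-3), -3)) = 1/(√(293² + (4*(-3)²)²)) = 1/(√(85849 + (4*9)²)) = 1/(√(85849 + 36²)) = 1/(√(85849 + 1296)) = 1/(√87145) = √87145/87145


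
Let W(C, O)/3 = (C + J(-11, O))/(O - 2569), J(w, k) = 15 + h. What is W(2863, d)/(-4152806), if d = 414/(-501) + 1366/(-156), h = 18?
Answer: 56584944/69743509257457 ≈ 8.1133e-7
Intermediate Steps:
J(w, k) = 33 (J(w, k) = 15 + 18 = 33)
d = -124825/13026 (d = 414*(-1/501) + 1366*(-1/156) = -138/167 - 683/78 = -124825/13026 ≈ -9.5828)
W(C, O) = 3*(33 + C)/(-2569 + O) (W(C, O) = 3*((C + 33)/(O - 2569)) = 3*((33 + C)/(-2569 + O)) = 3*(33 + C)/(-2569 + O))
W(2863, d)/(-4152806) = (3*(33 + 2863)/(-2569 - 124825/13026))/(-4152806) = (3*2896/(-33588619/13026))*(-1/4152806) = (3*(-13026/33588619)*2896)*(-1/4152806) = -113169888/33588619*(-1/4152806) = 56584944/69743509257457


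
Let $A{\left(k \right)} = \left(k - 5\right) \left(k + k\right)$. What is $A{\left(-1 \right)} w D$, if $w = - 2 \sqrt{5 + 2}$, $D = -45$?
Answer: $1080 \sqrt{7} \approx 2857.4$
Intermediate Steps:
$w = - 2 \sqrt{7} \approx -5.2915$
$A{\left(k \right)} = 2 k \left(-5 + k\right)$ ($A{\left(k \right)} = \left(-5 + k\right) 2 k = 2 k \left(-5 + k\right)$)
$A{\left(-1 \right)} w D = 2 \left(-1\right) \left(-5 - 1\right) \left(- 2 \sqrt{7}\right) \left(-45\right) = 2 \left(-1\right) \left(-6\right) \left(- 2 \sqrt{7}\right) \left(-45\right) = 12 \left(- 2 \sqrt{7}\right) \left(-45\right) = - 24 \sqrt{7} \left(-45\right) = 1080 \sqrt{7}$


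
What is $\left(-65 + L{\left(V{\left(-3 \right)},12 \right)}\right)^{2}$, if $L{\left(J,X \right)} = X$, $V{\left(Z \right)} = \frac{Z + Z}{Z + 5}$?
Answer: $2809$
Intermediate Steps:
$V{\left(Z \right)} = \frac{2 Z}{5 + Z}$
$\left(-65 + L{\left(V{\left(-3 \right)},12 \right)}\right)^{2} = \left(-65 + 12\right)^{2} = \left(-53\right)^{2} = 2809$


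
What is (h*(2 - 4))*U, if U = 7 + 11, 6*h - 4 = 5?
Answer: -54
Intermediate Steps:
h = 3/2 (h = 2/3 + (1/6)*5 = 2/3 + 5/6 = 3/2 ≈ 1.5000)
U = 18
(h*(2 - 4))*U = (3*(2 - 4)/2)*18 = ((3/2)*(-2))*18 = -3*18 = -54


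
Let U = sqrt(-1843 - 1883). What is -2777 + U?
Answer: -2777 + 9*I*sqrt(46) ≈ -2777.0 + 61.041*I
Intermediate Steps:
U = 9*I*sqrt(46) (U = sqrt(-3726) = 9*I*sqrt(46) ≈ 61.041*I)
-2777 + U = -2777 + 9*I*sqrt(46)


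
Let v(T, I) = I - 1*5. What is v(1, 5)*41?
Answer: 0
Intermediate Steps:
v(T, I) = -5 + I (v(T, I) = I - 5 = -5 + I)
v(1, 5)*41 = (-5 + 5)*41 = 0*41 = 0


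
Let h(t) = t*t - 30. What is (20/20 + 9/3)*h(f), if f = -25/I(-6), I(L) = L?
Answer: -455/9 ≈ -50.556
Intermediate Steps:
f = 25/6 (f = -25/(-6) = -25*(-⅙) = 25/6 ≈ 4.1667)
h(t) = -30 + t² (h(t) = t² - 30 = -30 + t²)
(20/20 + 9/3)*h(f) = (20/20 + 9/3)*(-30 + (25/6)²) = (20*(1/20) + 9*(⅓))*(-30 + 625/36) = (1 + 3)*(-455/36) = 4*(-455/36) = -455/9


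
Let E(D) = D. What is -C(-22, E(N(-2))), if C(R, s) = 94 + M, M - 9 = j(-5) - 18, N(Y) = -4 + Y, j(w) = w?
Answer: -80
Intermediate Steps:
M = -14 (M = 9 + (-5 - 18) = 9 - 23 = -14)
C(R, s) = 80 (C(R, s) = 94 - 14 = 80)
-C(-22, E(N(-2))) = -1*80 = -80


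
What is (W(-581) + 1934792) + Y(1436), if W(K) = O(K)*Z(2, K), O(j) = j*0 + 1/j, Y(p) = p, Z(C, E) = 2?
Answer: 1124948466/581 ≈ 1.9362e+6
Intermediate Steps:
O(j) = 1/j (O(j) = 0 + 1/j = 1/j)
W(K) = 2/K
(W(-581) + 1934792) + Y(1436) = (2/(-581) + 1934792) + 1436 = (2*(-1/581) + 1934792) + 1436 = (-2/581 + 1934792) + 1436 = 1124114150/581 + 1436 = 1124948466/581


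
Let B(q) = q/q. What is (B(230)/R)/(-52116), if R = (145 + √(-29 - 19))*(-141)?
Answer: 145/154851905988 - I*√3/38712976497 ≈ 9.3638e-10 - 4.4741e-11*I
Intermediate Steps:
B(q) = 1
R = -20445 - 564*I*√3 (R = (145 + √(-48))*(-141) = (145 + 4*I*√3)*(-141) = -20445 - 564*I*√3 ≈ -20445.0 - 976.88*I)
(B(230)/R)/(-52116) = (1/(-20445 - 564*I*√3))/(-52116) = -1/52116/(-20445 - 564*I*√3) = -1/(52116*(-20445 - 564*I*√3))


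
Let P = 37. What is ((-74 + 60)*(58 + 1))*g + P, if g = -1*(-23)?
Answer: -18961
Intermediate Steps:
g = 23
((-74 + 60)*(58 + 1))*g + P = ((-74 + 60)*(58 + 1))*23 + 37 = -14*59*23 + 37 = -826*23 + 37 = -18998 + 37 = -18961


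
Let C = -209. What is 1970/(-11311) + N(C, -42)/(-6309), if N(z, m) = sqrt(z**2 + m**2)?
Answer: -1970/11311 - sqrt(45445)/6309 ≈ -0.20796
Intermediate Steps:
N(z, m) = sqrt(m**2 + z**2)
1970/(-11311) + N(C, -42)/(-6309) = 1970/(-11311) + sqrt((-42)**2 + (-209)**2)/(-6309) = 1970*(-1/11311) + sqrt(1764 + 43681)*(-1/6309) = -1970/11311 + sqrt(45445)*(-1/6309) = -1970/11311 - sqrt(45445)/6309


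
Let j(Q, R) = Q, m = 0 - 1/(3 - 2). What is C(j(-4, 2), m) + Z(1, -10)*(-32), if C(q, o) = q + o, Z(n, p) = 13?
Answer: -421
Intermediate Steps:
m = -1 (m = 0 - 1/1 = 0 - 1*1 = 0 - 1 = -1)
C(q, o) = o + q
C(j(-4, 2), m) + Z(1, -10)*(-32) = (-1 - 4) + 13*(-32) = -5 - 416 = -421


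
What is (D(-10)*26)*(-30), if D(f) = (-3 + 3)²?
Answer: 0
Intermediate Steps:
D(f) = 0 (D(f) = 0² = 0)
(D(-10)*26)*(-30) = (0*26)*(-30) = 0*(-30) = 0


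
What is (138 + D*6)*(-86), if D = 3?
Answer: -13416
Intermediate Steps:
(138 + D*6)*(-86) = (138 + 3*6)*(-86) = (138 + 18)*(-86) = 156*(-86) = -13416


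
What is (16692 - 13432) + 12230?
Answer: 15490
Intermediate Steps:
(16692 - 13432) + 12230 = 3260 + 12230 = 15490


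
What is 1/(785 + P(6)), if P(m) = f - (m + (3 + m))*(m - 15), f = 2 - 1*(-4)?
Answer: 1/926 ≈ 0.0010799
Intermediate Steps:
f = 6 (f = 2 + 4 = 6)
P(m) = 6 - (-15 + m)*(3 + 2*m) (P(m) = 6 - (m + (3 + m))*(m - 15) = 6 - (3 + 2*m)*(-15 + m) = 6 - (-15 + m)*(3 + 2*m))
1/(785 + P(6)) = 1/(785 + (51 - 2*6² + 27*6)) = 1/(785 + (51 - 2*36 + 162)) = 1/(785 + (51 - 72 + 162)) = 1/(785 + 141) = 1/926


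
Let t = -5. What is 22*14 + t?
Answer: 303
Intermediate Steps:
22*14 + t = 22*14 - 5 = 308 - 5 = 303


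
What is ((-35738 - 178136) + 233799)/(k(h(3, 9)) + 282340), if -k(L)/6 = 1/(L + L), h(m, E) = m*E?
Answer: 179325/2541059 ≈ 0.070571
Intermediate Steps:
h(m, E) = E*m
k(L) = -3/L (k(L) = -6/(L + L) = -6*1/(2*L) = -3/L)
((-35738 - 178136) + 233799)/(k(h(3, 9)) + 282340) = ((-35738 - 178136) + 233799)/(-3/(9*3) + 282340) = (-213874 + 233799)/(-3/27 + 282340) = 19925/(-3*1/27 + 282340) = 19925/(-⅑ + 282340) = 19925/(2541059/9) = 19925*(9/2541059) = 179325/2541059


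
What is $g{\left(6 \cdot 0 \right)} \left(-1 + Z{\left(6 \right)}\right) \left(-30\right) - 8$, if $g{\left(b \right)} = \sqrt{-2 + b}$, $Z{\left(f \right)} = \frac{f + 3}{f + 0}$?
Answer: $-8 - 15 i \sqrt{2} \approx -8.0 - 21.213 i$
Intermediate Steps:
$Z{\left(f \right)} = \frac{3 + f}{f}$
$g{\left(6 \cdot 0 \right)} \left(-1 + Z{\left(6 \right)}\right) \left(-30\right) - 8 = \sqrt{-2 + 6 \cdot 0} \left(-1 + \frac{3 + 6}{6}\right) \left(-30\right) - 8 = \sqrt{-2 + 0} \left(-1 + \frac{1}{6} \cdot 9\right) \left(-30\right) - 8 = \sqrt{-2} \left(-1 + \frac{3}{2}\right) \left(-30\right) - 8 = i \sqrt{2} \cdot \frac{1}{2} \left(-30\right) - 8 = \frac{i \sqrt{2}}{2} \left(-30\right) - 8 = - 15 i \sqrt{2} - 8 = -8 - 15 i \sqrt{2}$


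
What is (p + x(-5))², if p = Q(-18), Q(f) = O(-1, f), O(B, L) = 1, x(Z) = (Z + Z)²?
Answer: 10201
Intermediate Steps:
x(Z) = 4*Z² (x(Z) = (2*Z)² = 4*Z²)
Q(f) = 1
p = 1
(p + x(-5))² = (1 + 4*(-5)²)² = (1 + 4*25)² = (1 + 100)² = 101² = 10201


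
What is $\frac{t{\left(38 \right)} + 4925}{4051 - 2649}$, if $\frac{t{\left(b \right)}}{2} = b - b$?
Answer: $\frac{4925}{1402} \approx 3.5128$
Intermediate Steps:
$t{\left(b \right)} = 0$ ($t{\left(b \right)} = 2 \left(b - b\right) = 2 \cdot 0 = 0$)
$\frac{t{\left(38 \right)} + 4925}{4051 - 2649} = \frac{0 + 4925}{4051 - 2649} = \frac{4925}{1402}$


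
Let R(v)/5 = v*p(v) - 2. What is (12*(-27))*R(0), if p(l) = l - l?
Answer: 3240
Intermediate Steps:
p(l) = 0
R(v) = -10 (R(v) = 5*(v*0 - 2) = 5*(0 - 2) = 5*(-2) = -10)
(12*(-27))*R(0) = (12*(-27))*(-10) = -324*(-10) = 3240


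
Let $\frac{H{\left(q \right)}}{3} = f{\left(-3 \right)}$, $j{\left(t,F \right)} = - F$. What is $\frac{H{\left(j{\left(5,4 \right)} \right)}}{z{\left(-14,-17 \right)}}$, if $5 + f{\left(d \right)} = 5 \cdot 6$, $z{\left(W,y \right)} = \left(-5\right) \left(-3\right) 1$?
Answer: $5$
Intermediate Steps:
$z{\left(W,y \right)} = 15$ ($z{\left(W,y \right)} = 15 \cdot 1 = 15$)
$f{\left(d \right)} = 25$ ($f{\left(d \right)} = -5 + 5 \cdot 6 = -5 + 30 = 25$)
$H{\left(q \right)} = 75$ ($H{\left(q \right)} = 3 \cdot 25 = 75$)
$\frac{H{\left(j{\left(5,4 \right)} \right)}}{z{\left(-14,-17 \right)}} = \frac{75}{15} = 75 \cdot \frac{1}{15} = 5$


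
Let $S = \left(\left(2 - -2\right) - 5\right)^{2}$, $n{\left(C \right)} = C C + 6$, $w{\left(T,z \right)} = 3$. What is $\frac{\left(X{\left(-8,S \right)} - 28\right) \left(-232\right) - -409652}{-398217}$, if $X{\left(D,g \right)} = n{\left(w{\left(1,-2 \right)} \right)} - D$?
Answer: $- \frac{410812}{398217} \approx -1.0316$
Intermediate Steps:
$n{\left(C \right)} = 6 + C^{2}$ ($n{\left(C \right)} = C^{2} + 6 = 6 + C^{2}$)
$S = 1$ ($S = \left(\left(2 + 2\right) - 5\right)^{2} = \left(4 - 5\right)^{2} = \left(-1\right)^{2} = 1$)
$X{\left(D,g \right)} = 15 - D$ ($X{\left(D,g \right)} = \left(6 + 3^{2}\right) - D = \left(6 + 9\right) - D = 15 - D$)
$\frac{\left(X{\left(-8,S \right)} - 28\right) \left(-232\right) - -409652}{-398217} = \frac{\left(\left(15 - -8\right) - 28\right) \left(-232\right) - -409652}{-398217} = \left(\left(\left(15 + 8\right) - 28\right) \left(-232\right) + 409652\right) \left(- \frac{1}{398217}\right) = \left(\left(23 - 28\right) \left(-232\right) + 409652\right) \left(- \frac{1}{398217}\right) = \left(\left(-5\right) \left(-232\right) + 409652\right) \left(- \frac{1}{398217}\right) = \left(1160 + 409652\right) \left(- \frac{1}{398217}\right) = 410812 \left(- \frac{1}{398217}\right) = - \frac{410812}{398217}$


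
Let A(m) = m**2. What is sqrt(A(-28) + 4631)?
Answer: 19*sqrt(15) ≈ 73.587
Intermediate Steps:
sqrt(A(-28) + 4631) = sqrt((-28)**2 + 4631) = sqrt(784 + 4631) = sqrt(5415) = 19*sqrt(15)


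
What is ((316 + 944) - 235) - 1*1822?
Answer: -797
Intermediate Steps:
((316 + 944) - 235) - 1*1822 = (1260 - 235) - 1822 = 1025 - 1822 = -797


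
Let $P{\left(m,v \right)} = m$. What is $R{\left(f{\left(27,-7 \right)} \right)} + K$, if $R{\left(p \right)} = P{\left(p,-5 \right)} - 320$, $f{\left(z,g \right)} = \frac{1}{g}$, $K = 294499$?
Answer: $\frac{2059252}{7} \approx 2.9418 \cdot 10^{5}$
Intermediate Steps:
$R{\left(p \right)} = -320 + p$ ($R{\left(p \right)} = p - 320 = -320 + p$)
$R{\left(f{\left(27,-7 \right)} \right)} + K = \left(-320 + \frac{1}{-7}\right) + 294499 = \left(-320 - \frac{1}{7}\right) + 294499 = - \frac{2241}{7} + 294499 = \frac{2059252}{7}$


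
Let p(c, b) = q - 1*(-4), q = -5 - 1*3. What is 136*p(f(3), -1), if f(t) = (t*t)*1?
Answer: -544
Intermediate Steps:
q = -8 (q = -5 - 3 = -8)
f(t) = t² (f(t) = t²*1 = t²)
p(c, b) = -4 (p(c, b) = -8 - 1*(-4) = -8 + 4 = -4)
136*p(f(3), -1) = 136*(-4) = -544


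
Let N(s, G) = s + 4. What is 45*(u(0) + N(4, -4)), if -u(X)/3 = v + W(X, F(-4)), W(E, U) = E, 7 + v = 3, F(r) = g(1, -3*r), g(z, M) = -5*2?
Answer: 900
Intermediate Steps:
g(z, M) = -10
F(r) = -10
v = -4 (v = -7 + 3 = -4)
N(s, G) = 4 + s
u(X) = 12 - 3*X (u(X) = -3*(-4 + X) = 12 - 3*X)
45*(u(0) + N(4, -4)) = 45*((12 - 3*0) + (4 + 4)) = 45*((12 + 0) + 8) = 45*(12 + 8) = 45*20 = 900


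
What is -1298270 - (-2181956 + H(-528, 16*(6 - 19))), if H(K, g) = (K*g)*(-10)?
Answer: 1981926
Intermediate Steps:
H(K, g) = -10*K*g
-1298270 - (-2181956 + H(-528, 16*(6 - 19))) = -1298270 - (-2181956 - 10*(-528)*16*(6 - 19)) = -1298270 - (-2181956 - 10*(-528)*16*(-13)) = -1298270 - (-2181956 - 10*(-528)*(-208)) = -1298270 - (-2181956 - 1098240) = -1298270 - 1*(-3280196) = -1298270 + 3280196 = 1981926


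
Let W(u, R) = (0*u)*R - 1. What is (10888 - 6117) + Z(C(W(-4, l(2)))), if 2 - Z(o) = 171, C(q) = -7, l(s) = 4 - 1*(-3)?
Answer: 4602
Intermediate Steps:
l(s) = 7 (l(s) = 4 + 3 = 7)
W(u, R) = -1 (W(u, R) = 0*R - 1 = 0 - 1 = -1)
Z(o) = -169 (Z(o) = 2 - 1*171 = 2 - 171 = -169)
(10888 - 6117) + Z(C(W(-4, l(2)))) = (10888 - 6117) - 169 = 4771 - 169 = 4602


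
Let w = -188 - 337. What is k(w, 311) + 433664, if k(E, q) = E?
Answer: 433139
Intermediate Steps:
w = -525
k(w, 311) + 433664 = -525 + 433664 = 433139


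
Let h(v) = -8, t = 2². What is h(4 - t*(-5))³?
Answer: -512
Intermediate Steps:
t = 4
h(4 - t*(-5))³ = (-8)³ = -512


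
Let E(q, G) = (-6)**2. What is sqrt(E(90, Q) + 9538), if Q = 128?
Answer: sqrt(9574) ≈ 97.847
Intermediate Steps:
E(q, G) = 36
sqrt(E(90, Q) + 9538) = sqrt(36 + 9538) = sqrt(9574)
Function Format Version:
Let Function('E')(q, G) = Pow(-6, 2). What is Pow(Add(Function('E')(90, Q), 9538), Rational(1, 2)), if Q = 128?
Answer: Pow(9574, Rational(1, 2)) ≈ 97.847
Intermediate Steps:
Function('E')(q, G) = 36
Pow(Add(Function('E')(90, Q), 9538), Rational(1, 2)) = Pow(Add(36, 9538), Rational(1, 2)) = Pow(9574, Rational(1, 2))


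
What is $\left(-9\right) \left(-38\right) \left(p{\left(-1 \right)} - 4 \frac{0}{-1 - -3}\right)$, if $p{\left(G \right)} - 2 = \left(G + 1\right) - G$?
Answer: $1026$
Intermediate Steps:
$p{\left(G \right)} = 3$ ($p{\left(G \right)} = 2 + \left(\left(G + 1\right) - G\right) = 2 + \left(\left(1 + G\right) - G\right) = 2 + 1 = 3$)
$\left(-9\right) \left(-38\right) \left(p{\left(-1 \right)} - 4 \frac{0}{-1 - -3}\right) = \left(-9\right) \left(-38\right) \left(3 - 4 \frac{0}{-1 - -3}\right) = 342 \left(3 - 4 \frac{0}{-1 + 3}\right) = 342 \left(3 - 4 \cdot \frac{0}{2}\right) = 342 \left(3 - 4 \cdot 0 \cdot \frac{1}{2}\right) = 342 \left(3 - 0\right) = 342 \left(3 + 0\right) = 342 \cdot 3 = 1026$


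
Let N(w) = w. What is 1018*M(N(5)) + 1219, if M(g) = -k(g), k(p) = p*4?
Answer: -19141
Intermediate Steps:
k(p) = 4*p
M(g) = -4*g
1018*M(N(5)) + 1219 = 1018*(-4*5) + 1219 = 1018*(-20) + 1219 = -20360 + 1219 = -19141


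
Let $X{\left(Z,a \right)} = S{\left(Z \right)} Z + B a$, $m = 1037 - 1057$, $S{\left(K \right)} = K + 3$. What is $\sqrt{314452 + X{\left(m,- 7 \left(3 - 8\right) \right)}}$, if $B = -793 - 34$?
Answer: $\sqrt{285847} \approx 534.65$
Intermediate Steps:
$S{\left(K \right)} = 3 + K$
$m = -20$ ($m = 1037 - 1057 = -20$)
$B = -827$ ($B = -793 - 34 = -827$)
$X{\left(Z,a \right)} = - 827 a + Z \left(3 + Z\right)$ ($X{\left(Z,a \right)} = \left(3 + Z\right) Z - 827 a = Z \left(3 + Z\right) - 827 a = - 827 a + Z \left(3 + Z\right)$)
$\sqrt{314452 + X{\left(m,- 7 \left(3 - 8\right) \right)}} = \sqrt{314452 - \left(20 \left(3 - 20\right) + 827 \left(-7\right) \left(3 - 8\right)\right)} = \sqrt{314452 - \left(-340 + 827 \left(\left(-7\right) \left(-5\right)\right)\right)} = \sqrt{314452 + \left(\left(-827\right) 35 + 340\right)} = \sqrt{314452 + \left(-28945 + 340\right)} = \sqrt{314452 - 28605} = \sqrt{285847}$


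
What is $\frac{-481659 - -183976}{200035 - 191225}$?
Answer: $- \frac{297683}{8810} \approx -33.789$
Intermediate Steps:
$\frac{-481659 - -183976}{200035 - 191225} = \frac{-481659 + 183976}{8810} = \left(-297683\right) \frac{1}{8810} = - \frac{297683}{8810}$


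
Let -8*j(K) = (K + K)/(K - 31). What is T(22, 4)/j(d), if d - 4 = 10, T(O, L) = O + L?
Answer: 884/7 ≈ 126.29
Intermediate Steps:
T(O, L) = L + O
d = 14 (d = 4 + 10 = 14)
j(K) = -K/(4*(-31 + K)) (j(K) = -(K + K)/(8*(K - 31)) = -2*K/(8*(-31 + K)) = -K/(4*(-31 + K)))
T(22, 4)/j(d) = (4 + 22)/((-1*14/(-124 + 4*14))) = 26/((-1*14/(-124 + 56))) = 26/((-1*14/(-68))) = 26/((-1*14*(-1/68))) = 26/(7/34) = 26*(34/7) = 884/7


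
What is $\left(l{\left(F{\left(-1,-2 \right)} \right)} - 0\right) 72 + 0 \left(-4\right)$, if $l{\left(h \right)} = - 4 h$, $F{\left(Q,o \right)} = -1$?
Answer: $288$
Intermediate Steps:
$\left(l{\left(F{\left(-1,-2 \right)} \right)} - 0\right) 72 + 0 \left(-4\right) = \left(\left(-4\right) \left(-1\right) - 0\right) 72 + 0 \left(-4\right) = \left(4 + 0\right) 72 + 0 = 4 \cdot 72 + 0 = 288 + 0 = 288$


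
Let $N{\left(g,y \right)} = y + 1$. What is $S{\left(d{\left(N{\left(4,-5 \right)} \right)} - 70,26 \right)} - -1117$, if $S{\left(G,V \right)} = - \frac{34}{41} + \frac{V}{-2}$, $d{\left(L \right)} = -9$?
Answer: $\frac{45230}{41} \approx 1103.2$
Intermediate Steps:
$N{\left(g,y \right)} = 1 + y$
$S{\left(G,V \right)} = - \frac{34}{41} - \frac{V}{2}$ ($S{\left(G,V \right)} = \left(-34\right) \frac{1}{41} + V \left(- \frac{1}{2}\right) = - \frac{34}{41} - \frac{V}{2}$)
$S{\left(d{\left(N{\left(4,-5 \right)} \right)} - 70,26 \right)} - -1117 = \left(- \frac{34}{41} - 13\right) - -1117 = \left(- \frac{34}{41} - 13\right) + 1117 = - \frac{567}{41} + 1117 = \frac{45230}{41}$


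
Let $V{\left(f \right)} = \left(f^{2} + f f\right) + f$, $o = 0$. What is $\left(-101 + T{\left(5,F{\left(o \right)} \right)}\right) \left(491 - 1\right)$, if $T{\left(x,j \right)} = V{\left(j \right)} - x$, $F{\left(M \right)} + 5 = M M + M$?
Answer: $-29890$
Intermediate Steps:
$F{\left(M \right)} = -5 + M + M^{2}$ ($F{\left(M \right)} = -5 + \left(M M + M\right) = -5 + \left(M^{2} + M\right) = -5 + \left(M + M^{2}\right) = -5 + M + M^{2}$)
$V{\left(f \right)} = f + 2 f^{2}$ ($V{\left(f \right)} = \left(f^{2} + f^{2}\right) + f = 2 f^{2} + f = f + 2 f^{2}$)
$T{\left(x,j \right)} = - x + j \left(1 + 2 j\right)$ ($T{\left(x,j \right)} = j \left(1 + 2 j\right) - x = - x + j \left(1 + 2 j\right)$)
$\left(-101 + T{\left(5,F{\left(o \right)} \right)}\right) \left(491 - 1\right) = \left(-101 - \left(5 - \left(-5 + 0 + 0^{2}\right) \left(1 + 2 \left(-5 + 0 + 0^{2}\right)\right)\right)\right) \left(491 - 1\right) = \left(-101 - \left(5 - \left(-5 + 0 + 0\right) \left(1 + 2 \left(-5 + 0 + 0\right)\right)\right)\right) 490 = \left(-101 - \left(5 + 5 \left(1 + 2 \left(-5\right)\right)\right)\right) 490 = \left(-101 - \left(5 + 5 \left(1 - 10\right)\right)\right) 490 = \left(-101 - -40\right) 490 = \left(-101 + \left(-5 + 45\right)\right) 490 = \left(-101 + 40\right) 490 = \left(-61\right) 490 = -29890$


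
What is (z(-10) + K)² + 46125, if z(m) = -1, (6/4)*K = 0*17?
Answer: 46126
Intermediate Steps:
K = 0 (K = 2*(0*17)/3 = (⅔)*0 = 0)
(z(-10) + K)² + 46125 = (-1 + 0)² + 46125 = (-1)² + 46125 = 1 + 46125 = 46126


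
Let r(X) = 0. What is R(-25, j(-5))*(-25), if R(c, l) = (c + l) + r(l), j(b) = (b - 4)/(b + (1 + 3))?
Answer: 400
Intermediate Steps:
j(b) = (-4 + b)/(4 + b) (j(b) = (-4 + b)/(b + 4) = (-4 + b)/(4 + b))
R(c, l) = c + l (R(c, l) = (c + l) + 0 = c + l)
R(-25, j(-5))*(-25) = (-25 + (-4 - 5)/(4 - 5))*(-25) = (-25 - 9/(-1))*(-25) = (-25 - 1*(-9))*(-25) = (-25 + 9)*(-25) = -16*(-25) = 400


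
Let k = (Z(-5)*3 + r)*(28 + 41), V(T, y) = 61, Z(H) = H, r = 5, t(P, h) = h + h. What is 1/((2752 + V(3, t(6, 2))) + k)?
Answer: 1/2123 ≈ 0.00047103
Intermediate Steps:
t(P, h) = 2*h
k = -690 (k = (-5*3 + 5)*(28 + 41) = (-15 + 5)*69 = -10*69 = -690)
1/((2752 + V(3, t(6, 2))) + k) = 1/((2752 + 61) - 690) = 1/(2813 - 690) = 1/2123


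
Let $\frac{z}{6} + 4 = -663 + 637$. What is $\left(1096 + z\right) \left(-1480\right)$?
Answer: $-1355680$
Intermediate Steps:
$z = -180$ ($z = -24 + 6 \left(-663 + 637\right) = -24 + 6 \left(-26\right) = -24 - 156 = -180$)
$\left(1096 + z\right) \left(-1480\right) = \left(1096 - 180\right) \left(-1480\right) = 916 \left(-1480\right) = -1355680$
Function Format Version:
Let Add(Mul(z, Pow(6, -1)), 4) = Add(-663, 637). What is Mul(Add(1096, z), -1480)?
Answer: -1355680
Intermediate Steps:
z = -180 (z = Add(-24, Mul(6, Add(-663, 637))) = Add(-24, Mul(6, -26)) = Add(-24, -156) = -180)
Mul(Add(1096, z), -1480) = Mul(Add(1096, -180), -1480) = Mul(916, -1480) = -1355680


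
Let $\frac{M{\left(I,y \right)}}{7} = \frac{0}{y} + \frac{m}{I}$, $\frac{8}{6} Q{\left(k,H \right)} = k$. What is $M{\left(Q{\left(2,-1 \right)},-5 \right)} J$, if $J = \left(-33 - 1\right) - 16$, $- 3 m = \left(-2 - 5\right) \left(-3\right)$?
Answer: $\frac{4900}{3} \approx 1633.3$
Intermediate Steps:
$Q{\left(k,H \right)} = \frac{3 k}{4}$
$m = -7$ ($m = - \frac{\left(-2 - 5\right) \left(-3\right)}{3} = - \frac{\left(-7\right) \left(-3\right)}{3} = \left(- \frac{1}{3}\right) 21 = -7$)
$M{\left(I,y \right)} = - \frac{49}{I}$ ($M{\left(I,y \right)} = 7 \left(\frac{0}{y} - \frac{7}{I}\right) = 7 \left(0 - \frac{7}{I}\right) = 7 \left(- \frac{7}{I}\right) = - \frac{49}{I}$)
$J = -50$ ($J = -34 - 16 = -50$)
$M{\left(Q{\left(2,-1 \right)},-5 \right)} J = - \frac{49}{\frac{3}{4} \cdot 2} \left(-50\right) = - \frac{49}{\frac{3}{2}} \left(-50\right) = \left(-49\right) \frac{2}{3} \left(-50\right) = \left(- \frac{98}{3}\right) \left(-50\right) = \frac{4900}{3}$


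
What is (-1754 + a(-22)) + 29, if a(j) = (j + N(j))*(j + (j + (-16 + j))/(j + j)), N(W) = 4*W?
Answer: 545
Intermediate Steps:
a(j) = 5*j*(j + (-16 + 2*j)/(2*j)) (a(j) = (j + 4*j)*(j + (j + (-16 + j))/(j + j)) = (5*j)*(j + (-16 + 2*j)/((2*j))) = (5*j)*(j + (-16 + 2*j)*(1/(2*j))) = (5*j)*(j + (-16 + 2*j)/(2*j)) = 5*j*(j + (-16 + 2*j)/(2*j)))
(-1754 + a(-22)) + 29 = (-1754 + (-40 + 5*(-22) + 5*(-22)²)) + 29 = (-1754 + (-40 - 110 + 5*484)) + 29 = (-1754 + (-40 - 110 + 2420)) + 29 = (-1754 + 2270) + 29 = 516 + 29 = 545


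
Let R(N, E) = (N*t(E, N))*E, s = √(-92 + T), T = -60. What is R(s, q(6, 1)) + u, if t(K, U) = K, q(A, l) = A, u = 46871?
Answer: 46871 + 72*I*√38 ≈ 46871.0 + 443.84*I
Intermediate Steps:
s = 2*I*√38 (s = √(-92 - 60) = √(-152) = 2*I*√38 ≈ 12.329*I)
R(N, E) = N*E² (R(N, E) = (N*E)*E = (E*N)*E = N*E²)
R(s, q(6, 1)) + u = (2*I*√38)*6² + 46871 = (2*I*√38)*36 + 46871 = 72*I*√38 + 46871 = 46871 + 72*I*√38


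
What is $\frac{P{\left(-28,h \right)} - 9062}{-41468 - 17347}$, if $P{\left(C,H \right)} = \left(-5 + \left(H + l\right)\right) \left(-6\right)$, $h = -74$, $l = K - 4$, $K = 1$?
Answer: $\frac{1714}{11763} \approx 0.14571$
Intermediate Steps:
$l = -3$ ($l = 1 - 4 = -3$)
$P{\left(C,H \right)} = 48 - 6 H$ ($P{\left(C,H \right)} = \left(-5 + \left(H - 3\right)\right) \left(-6\right) = \left(-5 + \left(-3 + H\right)\right) \left(-6\right) = \left(-8 + H\right) \left(-6\right) = 48 - 6 H$)
$\frac{P{\left(-28,h \right)} - 9062}{-41468 - 17347} = \frac{\left(48 - -444\right) - 9062}{-41468 - 17347} = \frac{\left(48 + 444\right) - 9062}{-58815} = \left(492 - 9062\right) \left(- \frac{1}{58815}\right) = \left(-8570\right) \left(- \frac{1}{58815}\right) = \frac{1714}{11763}$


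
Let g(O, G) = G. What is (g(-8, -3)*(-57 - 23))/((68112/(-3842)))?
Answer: -19210/1419 ≈ -13.538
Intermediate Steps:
(g(-8, -3)*(-57 - 23))/((68112/(-3842))) = (-3*(-57 - 23))/((68112/(-3842))) = (-3*(-80))/((68112*(-1/3842))) = 240/(-34056/1921) = 240*(-1921/34056) = -19210/1419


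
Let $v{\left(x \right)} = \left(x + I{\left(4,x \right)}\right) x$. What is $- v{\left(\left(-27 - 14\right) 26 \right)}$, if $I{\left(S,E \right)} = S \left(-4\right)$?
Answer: $-1153412$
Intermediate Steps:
$I{\left(S,E \right)} = - 4 S$
$v{\left(x \right)} = x \left(-16 + x\right)$ ($v{\left(x \right)} = \left(x - 16\right) x = \left(-16 + x\right) x = x \left(-16 + x\right)$)
$- v{\left(\left(-27 - 14\right) 26 \right)} = - \left(-27 - 14\right) 26 \left(-16 + \left(-27 - 14\right) 26\right) = - \left(-41\right) 26 \left(-16 - 1066\right) = - \left(-1066\right) \left(-16 - 1066\right) = - \left(-1066\right) \left(-1082\right) = \left(-1\right) 1153412 = -1153412$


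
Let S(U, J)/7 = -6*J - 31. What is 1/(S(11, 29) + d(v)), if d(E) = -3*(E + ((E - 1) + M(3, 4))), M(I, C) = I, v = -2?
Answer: -1/1429 ≈ -0.00069979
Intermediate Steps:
S(U, J) = -217 - 42*J (S(U, J) = 7*(-6*J - 31) = 7*(-31 - 6*J) = -217 - 42*J)
d(E) = -6 - 6*E (d(E) = -3*(E + ((E - 1) + 3)) = -3*(E + ((-1 + E) + 3)) = -3*(E + (2 + E)) = -3*(2 + 2*E) = -6 - 6*E)
1/(S(11, 29) + d(v)) = 1/((-217 - 42*29) + (-6 - 6*(-2))) = 1/((-217 - 1218) + (-6 + 12)) = 1/(-1435 + 6) = 1/(-1429) = -1/1429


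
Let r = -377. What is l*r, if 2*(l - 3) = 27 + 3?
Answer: -6786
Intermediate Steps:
l = 18 (l = 3 + (27 + 3)/2 = 3 + (½)*30 = 3 + 15 = 18)
l*r = 18*(-377) = -6786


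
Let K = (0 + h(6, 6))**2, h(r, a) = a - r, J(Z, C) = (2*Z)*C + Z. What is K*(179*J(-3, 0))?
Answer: 0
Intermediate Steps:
J(Z, C) = Z + 2*C*Z (J(Z, C) = 2*C*Z + Z = Z + 2*C*Z)
K = 0 (K = (0 + (6 - 1*6))**2 = (0 + (6 - 6))**2 = (0 + 0)**2 = 0**2 = 0)
K*(179*J(-3, 0)) = 0*(179*(-3*(1 + 2*0))) = 0*(179*(-3*(1 + 0))) = 0*(179*(-3*1)) = 0*(179*(-3)) = 0*(-537) = 0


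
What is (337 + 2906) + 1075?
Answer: 4318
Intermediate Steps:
(337 + 2906) + 1075 = 3243 + 1075 = 4318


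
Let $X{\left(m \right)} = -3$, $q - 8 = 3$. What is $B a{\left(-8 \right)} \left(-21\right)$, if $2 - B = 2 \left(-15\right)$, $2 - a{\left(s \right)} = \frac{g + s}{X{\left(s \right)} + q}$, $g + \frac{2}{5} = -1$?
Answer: $- \frac{10668}{5} \approx -2133.6$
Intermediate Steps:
$q = 11$ ($q = 8 + 3 = 11$)
$g = - \frac{7}{5}$ ($g = - \frac{2}{5} - 1 = - \frac{7}{5} \approx -1.4$)
$a{\left(s \right)} = \frac{87}{40} - \frac{s}{8}$ ($a{\left(s \right)} = 2 - \frac{- \frac{7}{5} + s}{-3 + 11} = 2 - \frac{- \frac{7}{5} + s}{8} = 2 - \left(- \frac{7}{5} + s\right) \frac{1}{8} = 2 - \left(- \frac{7}{40} + \frac{s}{8}\right) = \frac{87}{40} - \frac{s}{8}$)
$B = 32$ ($B = 2 - 2 \left(-15\right) = 2 - -30 = 2 + 30 = 32$)
$B a{\left(-8 \right)} \left(-21\right) = 32 \left(\frac{87}{40} - -1\right) \left(-21\right) = 32 \left(\frac{87}{40} + 1\right) \left(-21\right) = 32 \cdot \frac{127}{40} \left(-21\right) = \frac{508}{5} \left(-21\right) = - \frac{10668}{5}$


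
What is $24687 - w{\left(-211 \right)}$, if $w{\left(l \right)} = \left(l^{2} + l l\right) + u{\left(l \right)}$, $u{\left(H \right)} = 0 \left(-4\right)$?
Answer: $-64355$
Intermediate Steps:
$u{\left(H \right)} = 0$
$w{\left(l \right)} = 2 l^{2}$ ($w{\left(l \right)} = \left(l^{2} + l l\right) + 0 = \left(l^{2} + l^{2}\right) + 0 = 2 l^{2} + 0 = 2 l^{2}$)
$24687 - w{\left(-211 \right)} = 24687 - 2 \left(-211\right)^{2} = 24687 - 2 \cdot 44521 = 24687 - 89042 = -64355$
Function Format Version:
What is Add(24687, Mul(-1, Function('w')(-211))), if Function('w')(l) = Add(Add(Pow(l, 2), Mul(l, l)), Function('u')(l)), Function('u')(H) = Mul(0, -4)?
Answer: -64355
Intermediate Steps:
Function('u')(H) = 0
Function('w')(l) = Mul(2, Pow(l, 2)) (Function('w')(l) = Add(Add(Pow(l, 2), Mul(l, l)), 0) = Add(Add(Pow(l, 2), Pow(l, 2)), 0) = Add(Mul(2, Pow(l, 2)), 0) = Mul(2, Pow(l, 2)))
Add(24687, Mul(-1, Function('w')(-211))) = Add(24687, Mul(-1, Mul(2, Pow(-211, 2)))) = Add(24687, Mul(-1, Mul(2, 44521))) = Add(24687, Mul(-1, 89042)) = Add(24687, -89042) = -64355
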